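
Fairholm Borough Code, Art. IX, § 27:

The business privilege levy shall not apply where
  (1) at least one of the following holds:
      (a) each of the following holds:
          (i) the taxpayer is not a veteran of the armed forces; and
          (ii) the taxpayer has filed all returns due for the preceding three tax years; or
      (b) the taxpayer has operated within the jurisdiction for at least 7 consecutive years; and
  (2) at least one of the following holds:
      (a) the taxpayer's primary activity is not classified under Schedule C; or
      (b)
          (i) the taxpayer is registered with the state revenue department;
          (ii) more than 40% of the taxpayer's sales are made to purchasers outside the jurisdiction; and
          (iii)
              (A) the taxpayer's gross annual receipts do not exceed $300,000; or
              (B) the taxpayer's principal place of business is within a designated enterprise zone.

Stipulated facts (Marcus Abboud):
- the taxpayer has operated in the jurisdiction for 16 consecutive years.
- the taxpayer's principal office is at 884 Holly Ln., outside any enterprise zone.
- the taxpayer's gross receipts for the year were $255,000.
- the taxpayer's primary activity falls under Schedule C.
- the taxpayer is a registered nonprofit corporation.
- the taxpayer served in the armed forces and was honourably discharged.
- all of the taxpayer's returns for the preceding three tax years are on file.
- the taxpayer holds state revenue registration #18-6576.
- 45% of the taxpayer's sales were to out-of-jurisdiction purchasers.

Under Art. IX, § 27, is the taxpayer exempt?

(i) not (veteran) — fails.
(ii) returns current — satisfied.
(a): F AND T → false.
(b) ≥ 7 yrs in jurisdiction — satisfied.
(1) = F OR T = true.
(a) not (Schedule C activity) — not met.
(i) state-registered — holds.
(ii) >40% out-of-jur. sales — met.
(A) receipts ≤ $300,000 — satisfied.
(B) in enterprise zone — fails.
(iii) = T OR F = true.
So (b) is satisfied (T AND T AND T).
So (2) is satisfied (F OR T).
Overall = T AND T = true.

Yes — exempt.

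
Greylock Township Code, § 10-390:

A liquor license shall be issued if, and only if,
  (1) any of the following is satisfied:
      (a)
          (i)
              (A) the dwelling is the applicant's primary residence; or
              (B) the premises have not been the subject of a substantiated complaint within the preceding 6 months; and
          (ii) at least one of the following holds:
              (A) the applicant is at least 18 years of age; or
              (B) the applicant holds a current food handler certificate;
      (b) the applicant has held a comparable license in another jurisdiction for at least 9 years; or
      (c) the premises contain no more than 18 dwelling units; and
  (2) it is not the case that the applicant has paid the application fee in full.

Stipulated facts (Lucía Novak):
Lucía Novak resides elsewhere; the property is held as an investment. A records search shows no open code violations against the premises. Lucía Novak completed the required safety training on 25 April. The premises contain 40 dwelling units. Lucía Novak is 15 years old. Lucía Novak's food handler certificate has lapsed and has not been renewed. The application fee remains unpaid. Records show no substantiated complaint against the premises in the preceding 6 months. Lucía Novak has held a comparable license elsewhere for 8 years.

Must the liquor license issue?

No — denied.

(A) primary residence — not met.
(B) no complaint in 6 mo. — satisfied.
(i): F OR T → true.
(A) age ≥ 18 — not satisfied.
(B) food handler cert. — fails.
(ii): F OR F → false.
So (a) is not satisfied (T AND F).
(b) prior license ≥ 9 yr — fails.
(c) ≤ 18 units — not satisfied.
(1) = F OR F OR F = false.
(2) not (fee paid) — met.
Overall = F AND T = false.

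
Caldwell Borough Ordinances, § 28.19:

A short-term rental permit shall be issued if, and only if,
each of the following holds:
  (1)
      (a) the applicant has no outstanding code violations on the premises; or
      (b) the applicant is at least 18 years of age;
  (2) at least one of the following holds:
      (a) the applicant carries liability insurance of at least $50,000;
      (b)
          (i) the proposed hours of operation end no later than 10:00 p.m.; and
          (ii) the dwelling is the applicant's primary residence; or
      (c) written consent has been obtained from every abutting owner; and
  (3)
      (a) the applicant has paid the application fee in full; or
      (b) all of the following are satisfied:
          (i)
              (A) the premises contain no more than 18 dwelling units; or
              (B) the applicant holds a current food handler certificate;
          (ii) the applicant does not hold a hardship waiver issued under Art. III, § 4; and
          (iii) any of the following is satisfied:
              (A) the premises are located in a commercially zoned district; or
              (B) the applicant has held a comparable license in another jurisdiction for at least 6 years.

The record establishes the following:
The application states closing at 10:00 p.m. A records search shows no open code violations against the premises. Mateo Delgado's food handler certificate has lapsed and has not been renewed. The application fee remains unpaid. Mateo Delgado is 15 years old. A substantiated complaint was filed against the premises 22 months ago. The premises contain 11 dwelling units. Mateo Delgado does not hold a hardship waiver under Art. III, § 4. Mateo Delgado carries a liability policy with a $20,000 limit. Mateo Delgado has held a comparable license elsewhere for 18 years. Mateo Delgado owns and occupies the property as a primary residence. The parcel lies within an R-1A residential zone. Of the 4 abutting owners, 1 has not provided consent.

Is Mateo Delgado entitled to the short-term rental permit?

Yes — granted.

(a) no code violations — holds.
(b) age ≥ 18 — not met.
(1): T OR F → true.
(a) insurance ≥ $50,000 — not satisfied.
(i) closes by 10 p.m. — satisfied.
(ii) primary residence — met.
(b) = T AND T = true.
(c) all abutters consent — not met.
(2): F OR T OR F → true.
(a) fee paid — not met.
(A) ≤ 18 units — holds.
(B) food handler cert. — fails.
(i) = T OR F = true.
(ii) not (hardship waiver) — satisfied.
(A) commercially zoned — not satisfied.
(B) prior license ≥ 6 yr — holds.
(iii) = F OR T = true.
So (b) is satisfied (T AND T AND T).
(3): F OR T → true.
So Overall is satisfied (T AND T AND T).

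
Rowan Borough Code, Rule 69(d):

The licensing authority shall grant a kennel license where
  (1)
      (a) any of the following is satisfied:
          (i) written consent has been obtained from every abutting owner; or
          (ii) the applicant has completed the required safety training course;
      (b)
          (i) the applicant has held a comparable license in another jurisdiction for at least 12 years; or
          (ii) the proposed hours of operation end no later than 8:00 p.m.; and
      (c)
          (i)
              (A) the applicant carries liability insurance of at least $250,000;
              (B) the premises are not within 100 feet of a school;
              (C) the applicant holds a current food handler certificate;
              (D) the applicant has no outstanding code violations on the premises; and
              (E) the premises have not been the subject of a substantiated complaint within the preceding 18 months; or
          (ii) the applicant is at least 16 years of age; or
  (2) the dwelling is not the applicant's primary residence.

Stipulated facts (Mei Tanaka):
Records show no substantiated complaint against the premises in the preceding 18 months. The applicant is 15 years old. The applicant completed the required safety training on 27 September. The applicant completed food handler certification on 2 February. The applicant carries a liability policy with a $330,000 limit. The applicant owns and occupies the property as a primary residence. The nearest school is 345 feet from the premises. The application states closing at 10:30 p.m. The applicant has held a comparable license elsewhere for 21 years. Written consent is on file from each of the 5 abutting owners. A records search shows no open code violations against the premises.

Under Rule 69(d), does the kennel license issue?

Yes — granted.

(i) all abutters consent — holds.
(ii) safety training — holds.
(a): T OR T → true.
(i) prior license ≥ 12 yr — met.
(ii) closes by 8 p.m. — not satisfied.
(b): T OR F → true.
(A) insurance ≥ $250,000 — met.
(B) ≥100 ft from school — holds.
(C) food handler cert. — met.
(D) no code violations — met.
(E) no complaint in 18 mo. — met.
(i) = T AND T AND T AND T AND T = true.
(ii) age ≥ 16 — fails.
So (c) is satisfied (T OR F).
So (1) is satisfied (T AND T AND T).
(2) not (primary residence) — not satisfied.
Overall = T OR F = true.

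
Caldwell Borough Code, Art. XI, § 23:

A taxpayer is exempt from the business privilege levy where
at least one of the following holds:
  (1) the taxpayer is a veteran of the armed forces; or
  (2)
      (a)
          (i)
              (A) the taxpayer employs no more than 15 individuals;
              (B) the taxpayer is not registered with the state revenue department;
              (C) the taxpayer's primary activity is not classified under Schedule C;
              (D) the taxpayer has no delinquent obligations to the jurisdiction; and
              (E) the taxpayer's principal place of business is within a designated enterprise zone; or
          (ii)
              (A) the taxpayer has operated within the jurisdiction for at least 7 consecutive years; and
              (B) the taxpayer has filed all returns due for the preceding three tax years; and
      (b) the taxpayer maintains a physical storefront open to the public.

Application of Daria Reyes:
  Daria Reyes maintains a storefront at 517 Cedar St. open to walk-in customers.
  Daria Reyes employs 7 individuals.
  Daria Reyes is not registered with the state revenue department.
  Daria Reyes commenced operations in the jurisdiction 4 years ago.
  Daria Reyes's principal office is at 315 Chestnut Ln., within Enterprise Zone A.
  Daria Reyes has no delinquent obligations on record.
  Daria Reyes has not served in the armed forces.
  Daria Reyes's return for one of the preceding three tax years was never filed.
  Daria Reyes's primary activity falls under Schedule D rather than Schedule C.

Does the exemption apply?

Yes — exempt.

(1) veteran — not satisfied.
(A) ≤ 15 employees — met.
(B) not (state-registered) — holds.
(C) not (Schedule C activity) — holds.
(D) no delinquency — satisfied.
(E) in enterprise zone — holds.
(i): T AND T AND T AND T AND T → true.
(A) ≥ 7 yrs in jurisdiction — not met.
(B) returns current — fails.
(ii): F AND F → false.
(a): T OR F → true.
(b) has storefront — holds.
So (2) is satisfied (T AND T).
So Overall is satisfied (F OR T).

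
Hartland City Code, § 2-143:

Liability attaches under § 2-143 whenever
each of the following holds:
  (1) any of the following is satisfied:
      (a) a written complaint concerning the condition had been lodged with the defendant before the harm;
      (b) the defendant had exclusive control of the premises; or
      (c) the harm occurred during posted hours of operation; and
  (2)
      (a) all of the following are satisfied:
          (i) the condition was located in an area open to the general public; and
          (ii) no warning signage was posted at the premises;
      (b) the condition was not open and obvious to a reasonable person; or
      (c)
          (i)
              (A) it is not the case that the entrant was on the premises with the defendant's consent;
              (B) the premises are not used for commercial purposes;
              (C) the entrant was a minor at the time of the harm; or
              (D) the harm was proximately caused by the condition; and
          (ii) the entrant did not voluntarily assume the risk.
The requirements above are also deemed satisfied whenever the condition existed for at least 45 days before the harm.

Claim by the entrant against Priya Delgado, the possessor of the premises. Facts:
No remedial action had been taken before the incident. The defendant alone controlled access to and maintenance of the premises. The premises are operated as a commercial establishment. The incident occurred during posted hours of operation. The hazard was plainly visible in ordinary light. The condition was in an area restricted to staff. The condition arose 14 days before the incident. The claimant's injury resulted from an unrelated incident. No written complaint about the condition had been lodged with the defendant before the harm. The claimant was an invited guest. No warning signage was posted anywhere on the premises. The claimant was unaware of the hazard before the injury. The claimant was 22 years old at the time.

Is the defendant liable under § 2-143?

No — not liable.

(a) complaint lodged — not satisfied.
(b) exclusive control — holds.
(c) during posted hours — met.
So (1) is satisfied (F OR T OR T).
(i) public area — not met.
(ii) no signage posted — satisfied.
(a): F AND T → false.
(b) not open/obvious — fails.
(A) not (consent to enter) — not satisfied.
(B) not (commercial use) — not satisfied.
(C) entrant a minor — not satisfied.
(D) proximate cause — not met.
So (i) is not satisfied (F OR F OR F OR F).
(ii) no assumed risk — satisfied.
So (c) is not satisfied (F AND T).
(2) = F OR F OR F = false.
So Overall is not satisfied (T AND F).
Exception (condition ≥45 days old) — not satisfied.
Result: main false OR exception false → false.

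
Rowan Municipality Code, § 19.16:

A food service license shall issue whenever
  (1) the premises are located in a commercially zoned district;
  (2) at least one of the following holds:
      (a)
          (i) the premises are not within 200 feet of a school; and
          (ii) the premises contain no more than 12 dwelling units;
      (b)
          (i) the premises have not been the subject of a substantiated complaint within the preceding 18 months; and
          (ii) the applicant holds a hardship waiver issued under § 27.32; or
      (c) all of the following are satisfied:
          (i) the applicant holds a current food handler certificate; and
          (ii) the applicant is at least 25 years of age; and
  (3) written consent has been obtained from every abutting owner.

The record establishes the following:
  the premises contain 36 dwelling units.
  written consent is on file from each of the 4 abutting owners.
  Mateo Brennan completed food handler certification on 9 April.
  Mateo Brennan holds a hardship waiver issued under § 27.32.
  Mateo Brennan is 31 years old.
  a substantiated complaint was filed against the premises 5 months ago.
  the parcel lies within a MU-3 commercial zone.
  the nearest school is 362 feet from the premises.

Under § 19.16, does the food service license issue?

Yes — granted.

(1) commercially zoned — satisfied.
(i) ≥200 ft from school — satisfied.
(ii) ≤ 12 units — not met.
(a): T AND F → false.
(i) no complaint in 18 mo. — fails.
(ii) hardship waiver — holds.
(b) = F AND T = false.
(i) food handler cert. — satisfied.
(ii) age ≥ 25 — met.
(c): T AND T → true.
(2) = F OR F OR T = true.
(3) all abutters consent — holds.
So Overall is satisfied (T AND T AND T).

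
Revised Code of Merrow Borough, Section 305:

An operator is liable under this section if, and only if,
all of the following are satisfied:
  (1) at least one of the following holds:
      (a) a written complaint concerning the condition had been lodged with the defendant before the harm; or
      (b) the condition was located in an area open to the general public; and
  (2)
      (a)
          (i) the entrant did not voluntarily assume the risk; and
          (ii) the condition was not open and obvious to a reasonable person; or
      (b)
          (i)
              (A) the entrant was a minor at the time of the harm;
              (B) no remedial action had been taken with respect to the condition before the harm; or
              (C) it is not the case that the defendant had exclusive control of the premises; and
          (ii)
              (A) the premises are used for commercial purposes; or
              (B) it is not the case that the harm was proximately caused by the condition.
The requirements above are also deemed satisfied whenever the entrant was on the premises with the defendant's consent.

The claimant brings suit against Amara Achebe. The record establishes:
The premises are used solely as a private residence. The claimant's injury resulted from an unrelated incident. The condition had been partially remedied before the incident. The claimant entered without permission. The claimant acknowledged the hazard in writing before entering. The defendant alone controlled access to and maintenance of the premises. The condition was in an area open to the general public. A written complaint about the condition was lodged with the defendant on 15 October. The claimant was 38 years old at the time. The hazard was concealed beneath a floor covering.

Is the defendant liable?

(a) complaint lodged — satisfied.
(b) public area — met.
(1): T OR T → true.
(i) no assumed risk — not satisfied.
(ii) not open/obvious — met.
So (a) is not satisfied (F AND T).
(A) entrant a minor — fails.
(B) no remedial action — not met.
(C) not (exclusive control) — not satisfied.
(i): F OR F OR F → false.
(A) commercial use — fails.
(B) not (proximate cause) — satisfied.
(ii): F OR T → true.
(b) = F AND T = false.
(2) = F OR F = false.
So Overall is not satisfied (T AND F).
Exception (consent to enter) — not satisfied.
Result: main false OR exception false → false.

No — not liable.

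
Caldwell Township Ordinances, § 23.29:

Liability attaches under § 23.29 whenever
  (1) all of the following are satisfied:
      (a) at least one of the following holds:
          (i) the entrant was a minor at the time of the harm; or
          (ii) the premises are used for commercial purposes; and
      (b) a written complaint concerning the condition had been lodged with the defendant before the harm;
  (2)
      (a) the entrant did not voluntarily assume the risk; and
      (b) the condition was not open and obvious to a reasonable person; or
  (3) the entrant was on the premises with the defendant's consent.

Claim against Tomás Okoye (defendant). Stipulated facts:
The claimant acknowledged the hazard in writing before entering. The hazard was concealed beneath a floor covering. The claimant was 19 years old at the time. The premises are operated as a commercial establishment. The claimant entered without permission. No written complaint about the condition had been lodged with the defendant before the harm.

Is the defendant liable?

No — not liable.

(i) entrant a minor — fails.
(ii) commercial use — met.
So (a) is satisfied (F OR T).
(b) complaint lodged — fails.
(1) = T AND F = false.
(a) no assumed risk — not met.
(b) not open/obvious — satisfied.
So (2) is not satisfied (F AND T).
(3) consent to enter — not satisfied.
So Overall is not satisfied (F OR F OR F).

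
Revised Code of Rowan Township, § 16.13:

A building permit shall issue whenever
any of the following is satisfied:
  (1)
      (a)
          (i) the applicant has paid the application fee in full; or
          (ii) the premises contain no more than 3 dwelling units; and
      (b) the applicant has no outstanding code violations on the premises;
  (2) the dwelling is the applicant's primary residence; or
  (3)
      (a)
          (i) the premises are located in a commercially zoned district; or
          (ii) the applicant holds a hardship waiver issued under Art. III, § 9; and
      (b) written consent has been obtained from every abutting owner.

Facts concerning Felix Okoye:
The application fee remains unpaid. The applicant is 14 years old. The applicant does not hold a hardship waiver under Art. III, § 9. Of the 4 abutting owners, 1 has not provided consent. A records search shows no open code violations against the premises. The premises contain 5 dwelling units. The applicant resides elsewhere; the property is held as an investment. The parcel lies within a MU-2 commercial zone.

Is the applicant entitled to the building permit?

(i) fee paid — fails.
(ii) ≤ 3 units — not met.
(a): F OR F → false.
(b) no code violations — satisfied.
So (1) is not satisfied (F AND T).
(2) primary residence — fails.
(i) commercially zoned — satisfied.
(ii) hardship waiver — fails.
(a) = T OR F = true.
(b) all abutters consent — fails.
(3): T AND F → false.
So Overall is not satisfied (F OR F OR F).

No — denied.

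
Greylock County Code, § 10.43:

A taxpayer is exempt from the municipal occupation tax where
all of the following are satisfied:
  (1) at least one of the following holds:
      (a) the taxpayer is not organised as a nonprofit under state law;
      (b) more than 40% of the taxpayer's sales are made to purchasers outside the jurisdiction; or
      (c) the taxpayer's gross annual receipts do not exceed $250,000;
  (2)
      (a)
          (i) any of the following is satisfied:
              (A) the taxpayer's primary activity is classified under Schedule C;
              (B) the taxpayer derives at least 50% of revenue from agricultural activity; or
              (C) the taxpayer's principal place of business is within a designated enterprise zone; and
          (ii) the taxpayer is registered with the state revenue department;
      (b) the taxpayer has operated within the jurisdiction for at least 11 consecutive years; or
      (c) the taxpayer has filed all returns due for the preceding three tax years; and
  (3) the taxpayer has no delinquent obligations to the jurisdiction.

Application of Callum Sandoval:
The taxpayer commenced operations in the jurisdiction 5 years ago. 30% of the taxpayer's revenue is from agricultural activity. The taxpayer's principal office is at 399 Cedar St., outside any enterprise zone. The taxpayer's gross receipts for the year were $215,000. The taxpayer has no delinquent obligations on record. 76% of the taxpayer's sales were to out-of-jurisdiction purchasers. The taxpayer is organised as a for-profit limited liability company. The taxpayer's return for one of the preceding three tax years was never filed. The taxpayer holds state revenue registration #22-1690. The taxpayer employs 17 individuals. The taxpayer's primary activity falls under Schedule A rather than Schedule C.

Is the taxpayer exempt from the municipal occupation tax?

(a) not (nonprofit) — satisfied.
(b) >40% out-of-jur. sales — holds.
(c) receipts ≤ $250,000 — met.
(1) = T OR T OR T = true.
(A) Schedule C activity — not met.
(B) ≥50% agricultural — not satisfied.
(C) in enterprise zone — not satisfied.
So (i) is not satisfied (F OR F OR F).
(ii) state-registered — holds.
So (a) is not satisfied (F AND T).
(b) ≥ 11 yrs in jurisdiction — fails.
(c) returns current — fails.
(2): F OR F OR F → false.
(3) no delinquency — met.
Overall: T AND F AND T → false.

No — not exempt.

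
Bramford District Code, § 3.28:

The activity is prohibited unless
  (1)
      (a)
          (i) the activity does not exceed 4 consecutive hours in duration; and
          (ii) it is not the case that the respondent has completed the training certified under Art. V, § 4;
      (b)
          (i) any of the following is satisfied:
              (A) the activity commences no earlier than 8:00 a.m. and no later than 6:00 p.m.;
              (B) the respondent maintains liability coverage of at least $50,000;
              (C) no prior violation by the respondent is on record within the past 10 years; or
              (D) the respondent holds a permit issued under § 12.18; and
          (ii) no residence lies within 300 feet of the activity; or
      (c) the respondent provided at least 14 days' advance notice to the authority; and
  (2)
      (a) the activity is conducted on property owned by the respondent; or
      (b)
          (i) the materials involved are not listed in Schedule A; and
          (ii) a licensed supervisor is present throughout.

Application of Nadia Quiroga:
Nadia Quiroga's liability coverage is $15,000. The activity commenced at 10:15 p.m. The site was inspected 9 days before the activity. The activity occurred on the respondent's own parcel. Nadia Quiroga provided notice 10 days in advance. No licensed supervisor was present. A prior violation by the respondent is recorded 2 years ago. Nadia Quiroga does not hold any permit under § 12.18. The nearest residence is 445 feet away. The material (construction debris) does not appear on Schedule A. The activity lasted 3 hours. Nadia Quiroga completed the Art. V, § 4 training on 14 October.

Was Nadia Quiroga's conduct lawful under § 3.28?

(i) ≤ 4 hrs duration — holds.
(ii) not (training certified) — fails.
So (a) is not satisfied (T AND F).
(A) start within hours — fails.
(B) coverage ≥ $50,000 — fails.
(C) no prior violation — not met.
(D) holds permit — not met.
(i) = F OR F OR F OR F = false.
(ii) no residence in 300 ft — holds.
So (b) is not satisfied (F AND T).
(c) ≥14 days' notice — not satisfied.
(1): F OR F OR F → false.
(a) own property — met.
(i) not (Schedule A material) — holds.
(ii) supervisor present — not met.
(b) = T AND F = false.
So (2) is satisfied (T OR F).
Overall = F AND T = false.

No — unlawful.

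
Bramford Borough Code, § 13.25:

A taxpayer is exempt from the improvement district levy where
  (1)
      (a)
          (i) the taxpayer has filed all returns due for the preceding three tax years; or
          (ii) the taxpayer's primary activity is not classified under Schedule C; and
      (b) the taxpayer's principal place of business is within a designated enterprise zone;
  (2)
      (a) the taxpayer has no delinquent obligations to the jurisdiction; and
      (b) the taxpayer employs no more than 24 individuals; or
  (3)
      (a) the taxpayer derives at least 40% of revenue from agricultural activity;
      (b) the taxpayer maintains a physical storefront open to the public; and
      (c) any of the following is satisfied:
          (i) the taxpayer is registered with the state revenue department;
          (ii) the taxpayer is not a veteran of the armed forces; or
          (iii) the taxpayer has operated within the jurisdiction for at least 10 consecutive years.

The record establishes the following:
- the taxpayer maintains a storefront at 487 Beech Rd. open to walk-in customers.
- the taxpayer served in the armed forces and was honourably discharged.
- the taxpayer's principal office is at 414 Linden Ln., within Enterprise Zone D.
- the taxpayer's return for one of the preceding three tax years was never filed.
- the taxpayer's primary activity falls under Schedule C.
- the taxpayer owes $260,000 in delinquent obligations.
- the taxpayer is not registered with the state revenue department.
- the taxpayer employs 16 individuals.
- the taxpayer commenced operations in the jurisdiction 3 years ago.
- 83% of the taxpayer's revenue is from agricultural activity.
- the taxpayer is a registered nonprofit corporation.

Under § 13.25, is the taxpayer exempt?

(i) returns current — fails.
(ii) not (Schedule C activity) — not met.
So (a) is not satisfied (F OR F).
(b) in enterprise zone — satisfied.
(1) = F AND T = false.
(a) no delinquency — not met.
(b) ≤ 24 employees — satisfied.
So (2) is not satisfied (F AND T).
(a) ≥40% agricultural — satisfied.
(b) has storefront — holds.
(i) state-registered — not met.
(ii) not (veteran) — not met.
(iii) ≥ 10 yrs in jurisdiction — fails.
(c) = F OR F OR F = false.
(3) = T AND T AND F = false.
So Overall is not satisfied (F OR F OR F).

No — not exempt.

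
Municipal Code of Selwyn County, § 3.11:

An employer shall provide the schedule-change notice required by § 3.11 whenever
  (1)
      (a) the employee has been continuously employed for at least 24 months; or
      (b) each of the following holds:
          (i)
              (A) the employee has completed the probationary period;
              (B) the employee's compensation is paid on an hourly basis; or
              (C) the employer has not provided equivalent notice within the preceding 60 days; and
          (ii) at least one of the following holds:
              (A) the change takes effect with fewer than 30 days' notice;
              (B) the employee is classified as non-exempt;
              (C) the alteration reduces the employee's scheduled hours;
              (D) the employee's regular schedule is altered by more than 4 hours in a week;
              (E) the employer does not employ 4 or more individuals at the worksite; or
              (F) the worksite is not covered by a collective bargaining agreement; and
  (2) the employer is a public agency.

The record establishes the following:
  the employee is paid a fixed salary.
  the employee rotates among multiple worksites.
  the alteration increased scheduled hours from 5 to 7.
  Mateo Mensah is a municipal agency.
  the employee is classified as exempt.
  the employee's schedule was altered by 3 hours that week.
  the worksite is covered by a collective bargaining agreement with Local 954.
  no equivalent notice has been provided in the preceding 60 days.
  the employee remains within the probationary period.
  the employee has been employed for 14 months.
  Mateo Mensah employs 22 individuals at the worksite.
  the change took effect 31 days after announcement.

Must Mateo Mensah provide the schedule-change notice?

No — not required.

(a) tenure ≥ 24 mo. — not satisfied.
(A) past probation — not satisfied.
(B) hourly-paid — fails.
(C) no recent notice — holds.
So (i) is satisfied (F OR F OR T).
(A) < 30 days' notice — not met.
(B) non-exempt — not met.
(C) hours reduced — fails.
(D) schedule shift > 4h — not satisfied.
(E) not (≥ 4 at site) — fails.
(F) no CBA — fails.
So (ii) is not satisfied (F OR F OR F OR F OR F OR F).
So (b) is not satisfied (T AND F).
So (1) is not satisfied (F OR F).
(2) public agency — met.
So Overall is not satisfied (F AND T).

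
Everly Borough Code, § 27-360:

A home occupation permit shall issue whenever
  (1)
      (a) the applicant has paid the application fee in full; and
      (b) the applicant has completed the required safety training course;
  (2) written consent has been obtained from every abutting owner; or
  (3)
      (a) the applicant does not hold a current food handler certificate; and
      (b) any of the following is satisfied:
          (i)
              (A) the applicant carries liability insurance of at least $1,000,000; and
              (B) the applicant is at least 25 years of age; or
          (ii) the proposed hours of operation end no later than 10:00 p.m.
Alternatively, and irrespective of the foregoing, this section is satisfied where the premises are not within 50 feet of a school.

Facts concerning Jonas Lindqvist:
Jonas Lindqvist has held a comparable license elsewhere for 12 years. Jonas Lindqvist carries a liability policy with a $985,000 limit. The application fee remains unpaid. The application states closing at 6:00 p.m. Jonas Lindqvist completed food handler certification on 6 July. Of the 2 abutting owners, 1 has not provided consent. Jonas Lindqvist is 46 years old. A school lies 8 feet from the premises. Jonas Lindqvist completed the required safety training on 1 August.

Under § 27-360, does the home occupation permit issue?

(a) fee paid — not satisfied.
(b) safety training — satisfied.
(1) = F AND T = false.
(2) all abutters consent — fails.
(a) not (food handler cert.) — not met.
(A) insurance ≥ $1,000,000 — fails.
(B) age ≥ 25 — holds.
(i) = F AND T = false.
(ii) closes by 10 p.m. — satisfied.
So (b) is satisfied (F OR T).
(3) = F AND T = false.
So Overall is not satisfied (F OR F OR F).
Exception (≥50 ft from school) — not satisfied.
Result: main false OR exception false → false.

No — denied.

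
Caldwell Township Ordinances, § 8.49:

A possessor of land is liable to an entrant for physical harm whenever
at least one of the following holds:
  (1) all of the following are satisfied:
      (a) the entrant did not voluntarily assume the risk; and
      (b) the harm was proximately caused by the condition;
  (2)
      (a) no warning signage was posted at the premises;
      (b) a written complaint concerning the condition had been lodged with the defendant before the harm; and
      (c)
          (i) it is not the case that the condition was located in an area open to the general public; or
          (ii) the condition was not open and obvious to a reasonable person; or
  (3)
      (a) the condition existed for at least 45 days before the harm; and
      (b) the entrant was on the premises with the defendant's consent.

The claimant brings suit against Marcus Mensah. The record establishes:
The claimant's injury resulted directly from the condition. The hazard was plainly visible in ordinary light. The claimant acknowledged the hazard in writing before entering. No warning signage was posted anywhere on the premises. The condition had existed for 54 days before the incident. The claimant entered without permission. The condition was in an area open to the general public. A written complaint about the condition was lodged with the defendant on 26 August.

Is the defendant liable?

No — not liable.

(a) no assumed risk — fails.
(b) proximate cause — satisfied.
(1): F AND T → false.
(a) no signage posted — satisfied.
(b) complaint lodged — satisfied.
(i) not (public area) — not met.
(ii) not open/obvious — not satisfied.
So (c) is not satisfied (F OR F).
(2): T AND T AND F → false.
(a) condition ≥45 days old — holds.
(b) consent to enter — not satisfied.
(3): T AND F → false.
Overall = F OR F OR F = false.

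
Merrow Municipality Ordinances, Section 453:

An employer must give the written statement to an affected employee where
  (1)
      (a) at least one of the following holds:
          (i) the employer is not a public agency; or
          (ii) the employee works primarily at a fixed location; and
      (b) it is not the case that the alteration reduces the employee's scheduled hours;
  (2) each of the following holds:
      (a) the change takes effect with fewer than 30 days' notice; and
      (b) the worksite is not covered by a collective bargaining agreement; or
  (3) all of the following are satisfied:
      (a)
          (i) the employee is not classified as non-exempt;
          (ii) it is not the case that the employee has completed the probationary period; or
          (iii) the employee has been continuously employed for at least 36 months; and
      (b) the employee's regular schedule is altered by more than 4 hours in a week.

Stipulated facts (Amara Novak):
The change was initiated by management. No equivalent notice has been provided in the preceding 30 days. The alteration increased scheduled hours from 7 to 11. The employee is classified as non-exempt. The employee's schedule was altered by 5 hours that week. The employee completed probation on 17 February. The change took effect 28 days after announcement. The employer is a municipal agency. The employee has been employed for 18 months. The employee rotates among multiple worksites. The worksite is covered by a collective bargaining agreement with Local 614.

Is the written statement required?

No — not required.

(i) not (public agency) — fails.
(ii) fixed location — fails.
(a) = F OR F = false.
(b) not (hours reduced) — met.
(1) = F AND T = false.
(a) < 30 days' notice — satisfied.
(b) no CBA — not satisfied.
(2): T AND F → false.
(i) not (non-exempt) — not met.
(ii) not (past probation) — not met.
(iii) tenure ≥ 36 mo. — not met.
(a) = F OR F OR F = false.
(b) schedule shift > 4h — holds.
(3): F AND T → false.
Overall: F OR F OR F → false.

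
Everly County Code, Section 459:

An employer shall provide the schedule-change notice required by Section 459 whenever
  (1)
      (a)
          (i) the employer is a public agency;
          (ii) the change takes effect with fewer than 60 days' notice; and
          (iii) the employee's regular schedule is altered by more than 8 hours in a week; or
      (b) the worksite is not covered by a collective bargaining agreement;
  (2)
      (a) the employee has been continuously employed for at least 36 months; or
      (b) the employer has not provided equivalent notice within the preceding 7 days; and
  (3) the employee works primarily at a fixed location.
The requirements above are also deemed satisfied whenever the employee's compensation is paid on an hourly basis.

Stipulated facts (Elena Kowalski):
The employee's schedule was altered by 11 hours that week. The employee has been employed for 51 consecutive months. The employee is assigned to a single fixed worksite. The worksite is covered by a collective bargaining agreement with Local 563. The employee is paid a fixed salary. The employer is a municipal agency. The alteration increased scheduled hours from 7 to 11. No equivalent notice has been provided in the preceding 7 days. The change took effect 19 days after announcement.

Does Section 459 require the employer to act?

(i) public agency — holds.
(ii) < 60 days' notice — met.
(iii) schedule shift > 8h — met.
(a): T AND T AND T → true.
(b) no CBA — fails.
So (1) is satisfied (T OR F).
(a) tenure ≥ 36 mo. — met.
(b) no recent notice — satisfied.
(2): T OR T → true.
(3) fixed location — met.
So Overall is satisfied (T AND T AND T).
Exception (hourly-paid) — not satisfied.
Result: main true OR exception false → true.

Yes — required.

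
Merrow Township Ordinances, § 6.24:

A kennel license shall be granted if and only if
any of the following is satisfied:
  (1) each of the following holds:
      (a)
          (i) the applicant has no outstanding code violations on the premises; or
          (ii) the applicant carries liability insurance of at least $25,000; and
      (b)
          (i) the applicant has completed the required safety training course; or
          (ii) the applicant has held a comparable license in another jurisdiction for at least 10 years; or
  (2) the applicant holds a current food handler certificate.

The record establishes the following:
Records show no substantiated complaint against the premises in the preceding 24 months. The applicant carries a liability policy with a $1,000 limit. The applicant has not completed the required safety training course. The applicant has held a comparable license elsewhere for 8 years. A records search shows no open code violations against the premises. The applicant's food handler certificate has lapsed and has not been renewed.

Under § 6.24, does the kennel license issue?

No — denied.

(i) no code violations — met.
(ii) insurance ≥ $25,000 — not met.
So (a) is satisfied (T OR F).
(i) safety training — not satisfied.
(ii) prior license ≥ 10 yr — fails.
(b) = F OR F = false.
(1): T AND F → false.
(2) food handler cert. — not satisfied.
Overall: F OR F → false.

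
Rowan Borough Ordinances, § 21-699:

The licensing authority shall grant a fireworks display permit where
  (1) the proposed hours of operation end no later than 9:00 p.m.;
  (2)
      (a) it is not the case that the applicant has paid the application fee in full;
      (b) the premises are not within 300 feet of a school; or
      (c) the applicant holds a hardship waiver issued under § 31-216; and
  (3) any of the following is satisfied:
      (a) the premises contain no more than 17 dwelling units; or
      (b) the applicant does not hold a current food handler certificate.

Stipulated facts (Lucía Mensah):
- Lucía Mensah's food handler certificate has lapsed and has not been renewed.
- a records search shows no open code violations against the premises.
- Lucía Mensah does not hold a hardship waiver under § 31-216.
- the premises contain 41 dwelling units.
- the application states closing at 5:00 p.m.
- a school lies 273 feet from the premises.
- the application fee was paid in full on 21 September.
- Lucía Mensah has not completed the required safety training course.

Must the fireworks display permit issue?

(1) closes by 9 p.m. — met.
(a) not (fee paid) — fails.
(b) ≥300 ft from school — fails.
(c) hardship waiver — fails.
So (2) is not satisfied (F OR F OR F).
(a) ≤ 17 units — fails.
(b) not (food handler cert.) — met.
(3): F OR T → true.
Overall = T AND F AND T = false.

No — denied.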